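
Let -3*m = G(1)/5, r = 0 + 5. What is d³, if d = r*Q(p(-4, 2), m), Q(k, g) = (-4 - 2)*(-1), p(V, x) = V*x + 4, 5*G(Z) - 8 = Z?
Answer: 27000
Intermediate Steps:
G(Z) = 8/5 + Z/5
p(V, x) = 4 + V*x
r = 5
m = -3/25 (m = -(8/5 + (⅕)*1)/(3*5) = -(8/5 + ⅕)/(3*5) = -3/(5*5) = -⅓*9/25 = -3/25 ≈ -0.12000)
Q(k, g) = 6 (Q(k, g) = -6*(-1) = 6)
d = 30 (d = 5*6 = 30)
d³ = 30³ = 27000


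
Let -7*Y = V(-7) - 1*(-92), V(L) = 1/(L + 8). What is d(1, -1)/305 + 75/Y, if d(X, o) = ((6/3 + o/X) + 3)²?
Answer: -52879/9455 ≈ -5.5927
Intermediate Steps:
V(L) = 1/(8 + L)
Y = -93/7 (Y = -(1/(8 - 7) - 1*(-92))/7 = -(1/1 + 92)/7 = -(1 + 92)/7 = -⅐*93 = -93/7 ≈ -13.286)
d(X, o) = (5 + o/X)² (d(X, o) = ((6*(⅓) + o/X) + 3)² = ((2 + o/X) + 3)² = (5 + o/X)²)
d(1, -1)/305 + 75/Y = ((-1 + 5*1)²/1²)/305 + 75/(-93/7) = (1*(-1 + 5)²)*(1/305) + 75*(-7/93) = (1*4²)*(1/305) - 175/31 = (1*16)*(1/305) - 175/31 = 16*(1/305) - 175/31 = 16/305 - 175/31 = -52879/9455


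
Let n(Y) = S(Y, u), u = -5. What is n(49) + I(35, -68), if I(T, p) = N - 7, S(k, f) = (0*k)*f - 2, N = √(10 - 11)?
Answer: -9 + I ≈ -9.0 + 1.0*I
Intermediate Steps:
N = I (N = √(-1) = I ≈ 1.0*I)
S(k, f) = -2 (S(k, f) = 0*f - 2 = 0 - 2 = -2)
I(T, p) = -7 + I (I(T, p) = I - 7 = -7 + I)
n(Y) = -2
n(49) + I(35, -68) = -2 + (-7 + I) = -9 + I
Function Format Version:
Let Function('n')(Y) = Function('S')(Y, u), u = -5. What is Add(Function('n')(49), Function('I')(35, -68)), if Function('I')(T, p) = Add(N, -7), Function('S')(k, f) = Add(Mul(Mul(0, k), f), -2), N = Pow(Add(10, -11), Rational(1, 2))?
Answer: Add(-9, I) ≈ Add(-9.0000, Mul(1.0000, I))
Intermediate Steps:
N = I (N = Pow(-1, Rational(1, 2)) = I ≈ Mul(1.0000, I))
Function('S')(k, f) = -2 (Function('S')(k, f) = Add(Mul(0, f), -2) = Add(0, -2) = -2)
Function('I')(T, p) = Add(-7, I) (Function('I')(T, p) = Add(I, -7) = Add(-7, I))
Function('n')(Y) = -2
Add(Function('n')(49), Function('I')(35, -68)) = Add(-2, Add(-7, I)) = Add(-9, I)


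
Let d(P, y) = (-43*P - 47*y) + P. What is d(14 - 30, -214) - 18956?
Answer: -8226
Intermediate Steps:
d(P, y) = -47*y - 42*P (d(P, y) = (-47*y - 43*P) + P = -47*y - 42*P)
d(14 - 30, -214) - 18956 = (-47*(-214) - 42*(14 - 30)) - 18956 = (10058 - 42*(-16)) - 18956 = (10058 + 672) - 18956 = 10730 - 18956 = -8226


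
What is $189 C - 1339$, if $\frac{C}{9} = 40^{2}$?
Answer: $2720261$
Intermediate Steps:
$C = 14400$ ($C = 9 \cdot 40^{2} = 9 \cdot 1600 = 14400$)
$189 C - 1339 = 189 \cdot 14400 - 1339 = 2721600 - 1339 = 2720261$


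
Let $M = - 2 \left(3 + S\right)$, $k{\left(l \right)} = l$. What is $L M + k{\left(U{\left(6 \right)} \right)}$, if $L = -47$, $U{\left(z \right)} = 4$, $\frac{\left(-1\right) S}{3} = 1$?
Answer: $4$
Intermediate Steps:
$S = -3$ ($S = \left(-3\right) 1 = -3$)
$M = 0$ ($M = - 2 \left(3 - 3\right) = \left(-2\right) 0 = 0$)
$L M + k{\left(U{\left(6 \right)} \right)} = \left(-47\right) 0 + 4 = 0 + 4 = 4$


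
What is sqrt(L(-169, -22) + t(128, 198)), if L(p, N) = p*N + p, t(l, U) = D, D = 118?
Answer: sqrt(3667) ≈ 60.556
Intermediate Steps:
t(l, U) = 118
L(p, N) = p + N*p (L(p, N) = N*p + p = p + N*p)
sqrt(L(-169, -22) + t(128, 198)) = sqrt(-169*(1 - 22) + 118) = sqrt(-169*(-21) + 118) = sqrt(3549 + 118) = sqrt(3667)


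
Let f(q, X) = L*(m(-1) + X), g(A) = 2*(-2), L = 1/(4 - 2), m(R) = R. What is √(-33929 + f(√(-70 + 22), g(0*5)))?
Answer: I*√135726/2 ≈ 184.21*I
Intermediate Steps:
L = ½ (L = 1/2 = ½ ≈ 0.50000)
g(A) = -4
f(q, X) = -½ + X/2 (f(q, X) = (-1 + X)/2 = -½ + X/2)
√(-33929 + f(√(-70 + 22), g(0*5))) = √(-33929 + (-½ + (½)*(-4))) = √(-33929 + (-½ - 2)) = √(-33929 - 5/2) = √(-67863/2) = I*√135726/2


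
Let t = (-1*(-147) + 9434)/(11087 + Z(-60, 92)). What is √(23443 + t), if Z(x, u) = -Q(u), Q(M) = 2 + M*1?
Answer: 4*√177068703165/10993 ≈ 153.11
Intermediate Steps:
Q(M) = 2 + M
Z(x, u) = -2 - u (Z(x, u) = -(2 + u) = -2 - u)
t = 9581/10993 (t = (-1*(-147) + 9434)/(11087 + (-2 - 1*92)) = (147 + 9434)/(11087 + (-2 - 92)) = 9581/(11087 - 94) = 9581/10993 ≈ 0.87155)
√(23443 + t) = √(23443 + 9581/10993) = √(257718480/10993) = 4*√177068703165/10993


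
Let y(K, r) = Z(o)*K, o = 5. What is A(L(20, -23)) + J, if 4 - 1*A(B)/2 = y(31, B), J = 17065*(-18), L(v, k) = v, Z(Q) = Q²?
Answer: -308712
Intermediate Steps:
J = -307170
y(K, r) = 25*K (y(K, r) = 5²*K = 25*K)
A(B) = -1542 (A(B) = 8 - 50*31 = 8 - 2*775 = 8 - 1550 = -1542)
A(L(20, -23)) + J = -1542 - 307170 = -308712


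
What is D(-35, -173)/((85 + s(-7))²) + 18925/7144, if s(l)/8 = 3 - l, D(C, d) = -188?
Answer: 513890053/194495400 ≈ 2.6422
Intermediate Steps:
s(l) = 24 - 8*l (s(l) = 8*(3 - l) = 24 - 8*l)
D(-35, -173)/((85 + s(-7))²) + 18925/7144 = -188/(85 + (24 - 8*(-7)))² + 18925/7144 = -188/(85 + (24 + 56))² + 18925*(1/7144) = -188/(85 + 80)² + 18925/7144 = -188/(165²) + 18925/7144 = -188/27225 + 18925/7144 = 513890053/194495400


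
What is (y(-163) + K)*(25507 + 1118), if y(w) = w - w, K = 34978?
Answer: 931289250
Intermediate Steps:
y(w) = 0
(y(-163) + K)*(25507 + 1118) = (0 + 34978)*(25507 + 1118) = 34978*26625 = 931289250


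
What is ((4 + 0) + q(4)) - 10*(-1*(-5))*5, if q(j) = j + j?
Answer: -238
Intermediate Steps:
q(j) = 2*j
((4 + 0) + q(4)) - 10*(-1*(-5))*5 = ((4 + 0) + 2*4) - 10*(-1*(-5))*5 = (4 + 8) - 50*5 = 12 - 10*25 = 12 - 250 = -238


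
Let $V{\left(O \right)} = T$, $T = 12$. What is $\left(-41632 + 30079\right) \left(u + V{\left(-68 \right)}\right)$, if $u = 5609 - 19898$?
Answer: $164942181$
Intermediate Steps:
$V{\left(O \right)} = 12$
$u = -14289$
$\left(-41632 + 30079\right) \left(u + V{\left(-68 \right)}\right) = \left(-41632 + 30079\right) \left(-14289 + 12\right) = \left(-11553\right) \left(-14277\right) = 164942181$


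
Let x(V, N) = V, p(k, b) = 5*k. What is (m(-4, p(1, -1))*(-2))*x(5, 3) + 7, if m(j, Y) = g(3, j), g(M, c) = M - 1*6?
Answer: 37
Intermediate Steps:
g(M, c) = -6 + M (g(M, c) = M - 6 = -6 + M)
m(j, Y) = -3 (m(j, Y) = -6 + 3 = -3)
(m(-4, p(1, -1))*(-2))*x(5, 3) + 7 = -3*(-2)*5 + 7 = 6*5 + 7 = 30 + 7 = 37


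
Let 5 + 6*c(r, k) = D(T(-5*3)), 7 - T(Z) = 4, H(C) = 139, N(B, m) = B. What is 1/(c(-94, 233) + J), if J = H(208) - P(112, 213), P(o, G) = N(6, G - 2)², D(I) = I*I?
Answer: 3/311 ≈ 0.0096463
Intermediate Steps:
T(Z) = 3 (T(Z) = 7 - 1*4 = 7 - 4 = 3)
D(I) = I²
c(r, k) = ⅔ (c(r, k) = -⅚ + (⅙)*3² = -⅚ + (⅙)*9 = -⅚ + 3/2 = ⅔)
P(o, G) = 36 (P(o, G) = 6² = 36)
J = 103 (J = 139 - 1*36 = 139 - 36 = 103)
1/(c(-94, 233) + J) = 1/(⅔ + 103) = 1/(311/3) = 3/311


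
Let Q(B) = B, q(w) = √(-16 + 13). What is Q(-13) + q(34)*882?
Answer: -13 + 882*I*√3 ≈ -13.0 + 1527.7*I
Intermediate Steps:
q(w) = I*√3 (q(w) = √(-3) = I*√3)
Q(-13) + q(34)*882 = -13 + (I*√3)*882 = -13 + 882*I*√3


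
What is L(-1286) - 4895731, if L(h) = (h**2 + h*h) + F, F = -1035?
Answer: -1589174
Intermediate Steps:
L(h) = -1035 + 2*h**2 (L(h) = (h**2 + h*h) - 1035 = (h**2 + h**2) - 1035 = 2*h**2 - 1035 = -1035 + 2*h**2)
L(-1286) - 4895731 = (-1035 + 2*(-1286)**2) - 4895731 = (-1035 + 2*1653796) - 4895731 = (-1035 + 3307592) - 4895731 = 3306557 - 4895731 = -1589174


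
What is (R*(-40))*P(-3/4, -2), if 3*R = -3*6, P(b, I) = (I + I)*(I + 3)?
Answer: -960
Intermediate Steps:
P(b, I) = 2*I*(3 + I) (P(b, I) = (2*I)*(3 + I) = 2*I*(3 + I))
R = -6 (R = (-3*6)/3 = (1/3)*(-18) = -6)
(R*(-40))*P(-3/4, -2) = (-6*(-40))*(2*(-2)*(3 - 2)) = 240*(2*(-2)*1) = 240*(-4) = -960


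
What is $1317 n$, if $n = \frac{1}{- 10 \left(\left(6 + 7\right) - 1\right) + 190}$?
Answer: $\frac{1317}{70} \approx 18.814$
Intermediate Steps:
$n = \frac{1}{70}$ ($n = \frac{1}{- 10 \left(13 - 1\right) + 190} = \frac{1}{\left(-10\right) 12 + 190} = \frac{1}{-120 + 190} = \frac{1}{70} \approx 0.014286$)
$1317 n = 1317 \cdot \frac{1}{70} = \frac{1317}{70}$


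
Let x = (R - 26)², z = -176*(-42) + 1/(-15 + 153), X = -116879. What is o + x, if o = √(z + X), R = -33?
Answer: 3481 + I*√2085070290/138 ≈ 3481.0 + 330.89*I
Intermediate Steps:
z = 1020097/138 (z = 7392 + 1/138 = 1020097/138 ≈ 7392.0)
o = I*√2085070290/138 (o = √(1020097/138 - 116879) = √(-15109205/138) = I*√2085070290/138 ≈ 330.89*I)
x = 3481 (x = (-33 - 26)² = (-59)² = 3481)
o + x = I*√2085070290/138 + 3481 = 3481 + I*√2085070290/138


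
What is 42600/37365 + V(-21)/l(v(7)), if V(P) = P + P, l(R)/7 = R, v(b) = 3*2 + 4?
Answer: 6727/12455 ≈ 0.54010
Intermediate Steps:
v(b) = 10 (v(b) = 6 + 4 = 10)
l(R) = 7*R
V(P) = 2*P
42600/37365 + V(-21)/l(v(7)) = 42600/37365 + (2*(-21))/((7*10)) = 42600*(1/37365) - 42/70 = 2840/2491 - 42*1/70 = 2840/2491 - ⅗ = 6727/12455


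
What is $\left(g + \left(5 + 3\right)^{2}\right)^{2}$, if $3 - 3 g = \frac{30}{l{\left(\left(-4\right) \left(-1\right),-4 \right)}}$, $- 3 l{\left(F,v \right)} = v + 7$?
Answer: $5625$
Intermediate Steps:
$l{\left(F,v \right)} = - \frac{7}{3} - \frac{v}{3}$ ($l{\left(F,v \right)} = - \frac{v + 7}{3} = - \frac{7 + v}{3} = - \frac{7}{3} - \frac{v}{3}$)
$g = 11$ ($g = 1 - \frac{30 \frac{1}{- \frac{7}{3} - - \frac{4}{3}}}{3} = 1 - \frac{30 \frac{1}{- \frac{7}{3} + \frac{4}{3}}}{3} = 1 - \frac{30 \frac{1}{-1}}{3} = 1 - \frac{30 \left(-1\right)}{3} = 1 - -10 = 1 + 10 = 11$)
$\left(g + \left(5 + 3\right)^{2}\right)^{2} = \left(11 + \left(5 + 3\right)^{2}\right)^{2} = \left(11 + 8^{2}\right)^{2} = \left(11 + 64\right)^{2} = 75^{2} = 5625$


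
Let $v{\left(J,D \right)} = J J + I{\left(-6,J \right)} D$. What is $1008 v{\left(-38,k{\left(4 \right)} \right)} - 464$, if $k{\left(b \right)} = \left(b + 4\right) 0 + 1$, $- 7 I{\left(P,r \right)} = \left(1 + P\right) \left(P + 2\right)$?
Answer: $1452208$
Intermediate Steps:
$I{\left(P,r \right)} = - \frac{\left(1 + P\right) \left(2 + P\right)}{7}$ ($I{\left(P,r \right)} = - \frac{\left(1 + P\right) \left(P + 2\right)}{7} = - \frac{\left(1 + P\right) \left(2 + P\right)}{7}$)
$k{\left(b \right)} = 1$ ($k{\left(b \right)} = \left(4 + b\right) 0 + 1 = 0 + 1 = 1$)
$v{\left(J,D \right)} = J^{2} - \frac{20 D}{7}$ ($v{\left(J,D \right)} = J J + \left(- \frac{2}{7} - - \frac{18}{7} - \frac{\left(-6\right)^{2}}{7}\right) D = J^{2} + \left(- \frac{2}{7} + \frac{18}{7} - \frac{36}{7}\right) D = J^{2} - \frac{20 D}{7}$)
$1008 v{\left(-38,k{\left(4 \right)} \right)} - 464 = 1008 \left(\left(-38\right)^{2} - \frac{20}{7}\right) - 464 = 1008 \left(1444 - \frac{20}{7}\right) - 464 = 1008 \cdot \frac{10088}{7} - 464 = 1452672 - 464 = 1452208$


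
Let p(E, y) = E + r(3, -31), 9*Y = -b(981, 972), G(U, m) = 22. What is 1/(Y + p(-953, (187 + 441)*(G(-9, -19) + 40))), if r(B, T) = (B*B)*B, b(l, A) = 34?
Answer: -9/8368 ≈ -0.0010755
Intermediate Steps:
r(B, T) = B³ (r(B, T) = B²*B = B³)
Y = -34/9 (Y = (-1*34)/9 = (⅑)*(-34) = -34/9 ≈ -3.7778)
p(E, y) = 27 + E (p(E, y) = E + 3³ = E + 27 = 27 + E)
1/(Y + p(-953, (187 + 441)*(G(-9, -19) + 40))) = 1/(-34/9 + (27 - 953)) = 1/(-34/9 - 926) = 1/(-8368/9) = -9/8368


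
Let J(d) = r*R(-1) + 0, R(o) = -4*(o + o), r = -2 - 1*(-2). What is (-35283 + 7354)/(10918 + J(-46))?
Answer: -27929/10918 ≈ -2.5581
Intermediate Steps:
r = 0 (r = -2 + 2 = 0)
R(o) = -8*o
J(d) = 0 (J(d) = 0*(-8*(-1)) + 0 = 0*8 + 0 = 0 + 0 = 0)
(-35283 + 7354)/(10918 + J(-46)) = (-35283 + 7354)/(10918 + 0) = -27929/10918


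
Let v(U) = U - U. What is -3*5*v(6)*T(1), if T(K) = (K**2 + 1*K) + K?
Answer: 0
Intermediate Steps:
T(K) = K**2 + 2*K (T(K) = (K**2 + K) + K = (K + K**2) + K = K**2 + 2*K)
v(U) = 0
-3*5*v(6)*T(1) = -3*5*0*1*(2 + 1) = -0*1*3 = -0*3 = -3*0 = 0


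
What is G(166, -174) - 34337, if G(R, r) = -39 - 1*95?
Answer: -34471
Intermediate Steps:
G(R, r) = -134 (G(R, r) = -39 - 95 = -134)
G(166, -174) - 34337 = -134 - 34337 = -34471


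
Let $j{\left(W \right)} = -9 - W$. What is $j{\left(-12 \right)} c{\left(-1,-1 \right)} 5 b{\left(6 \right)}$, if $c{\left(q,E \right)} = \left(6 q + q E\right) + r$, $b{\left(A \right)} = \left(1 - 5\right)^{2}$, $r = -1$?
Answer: $-1440$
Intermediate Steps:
$b{\left(A \right)} = 16$ ($b{\left(A \right)} = \left(-4\right)^{2} = 16$)
$c{\left(q,E \right)} = -1 + 6 q + E q$ ($c{\left(q,E \right)} = \left(6 q + q E\right) - 1 = \left(6 q + E q\right) - 1 = -1 + 6 q + E q$)
$j{\left(-12 \right)} c{\left(-1,-1 \right)} 5 b{\left(6 \right)} = \left(-9 - -12\right) \left(-1 + 6 \left(-1\right) - -1\right) 5 \cdot 16 = \left(-9 + 12\right) \left(-1 - 6 + 1\right) 5 \cdot 16 = 3 \left(-6\right) 5 \cdot 16 = 3 \left(\left(-30\right) 16\right) = 3 \left(-480\right) = -1440$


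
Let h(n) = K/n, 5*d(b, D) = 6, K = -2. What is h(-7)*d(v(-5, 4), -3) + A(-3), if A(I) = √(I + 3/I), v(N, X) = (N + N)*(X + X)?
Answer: 12/35 + 2*I ≈ 0.34286 + 2.0*I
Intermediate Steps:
v(N, X) = 4*N*X (v(N, X) = (2*N)*(2*X) = 4*N*X)
d(b, D) = 6/5 (d(b, D) = (⅕)*6 = 6/5)
h(n) = -2/n
h(-7)*d(v(-5, 4), -3) + A(-3) = -2/(-7)*(6/5) + √(-3 + 3/(-3)) = -2*(-⅐)*(6/5) + √(-3 + 3*(-⅓)) = (2/7)*(6/5) + √(-3 - 1) = 12/35 + √(-4) = 12/35 + 2*I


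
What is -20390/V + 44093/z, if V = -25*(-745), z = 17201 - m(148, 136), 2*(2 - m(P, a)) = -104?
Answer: 94320959/63872575 ≈ 1.4767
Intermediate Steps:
m(P, a) = 54 (m(P, a) = 2 - 1/2*(-104) = 2 + 52 = 54)
z = 17147 (z = 17201 - 1*54 = 17201 - 54 = 17147)
V = 18625
-20390/V + 44093/z = -20390/18625 + 44093/17147 = -20390*1/18625 + 44093*(1/17147) = -4078/3725 + 44093/17147 = 94320959/63872575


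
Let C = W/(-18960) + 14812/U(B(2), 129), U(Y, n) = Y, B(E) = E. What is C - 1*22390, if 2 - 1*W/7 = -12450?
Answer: -71045951/4740 ≈ -14989.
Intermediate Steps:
W = 87164 (W = 14 - 7*(-12450) = 14 + 87150 = 87164)
C = 35082649/4740 (C = 87164/(-18960) + 14812/2 = 87164*(-1/18960) + 14812*(1/2) = -21791/4740 + 7406 = 35082649/4740 ≈ 7401.4)
C - 1*22390 = 35082649/4740 - 1*22390 = 35082649/4740 - 22390 = -71045951/4740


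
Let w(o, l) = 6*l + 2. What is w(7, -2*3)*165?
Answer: -5610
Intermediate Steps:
w(o, l) = 2 + 6*l
w(7, -2*3)*165 = (2 + 6*(-2*3))*165 = (2 + 6*(-6))*165 = (2 - 36)*165 = -34*165 = -5610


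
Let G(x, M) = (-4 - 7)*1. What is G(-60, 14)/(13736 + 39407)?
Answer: -11/53143 ≈ -0.00020699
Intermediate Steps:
G(x, M) = -11 (G(x, M) = -11*1 = -11)
G(-60, 14)/(13736 + 39407) = -11/(13736 + 39407) = -11/53143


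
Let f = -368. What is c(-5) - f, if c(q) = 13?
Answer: 381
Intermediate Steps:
c(-5) - f = 13 - 1*(-368) = 13 + 368 = 381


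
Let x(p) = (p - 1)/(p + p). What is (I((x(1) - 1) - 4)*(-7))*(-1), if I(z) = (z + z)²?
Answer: 700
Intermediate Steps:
x(p) = (-1 + p)/(2*p) (x(p) = (-1 + p)/((2*p)) = (-1 + p)*(1/(2*p)) = (-1 + p)/(2*p))
I(z) = 4*z² (I(z) = (2*z)² = 4*z²)
(I((x(1) - 1) - 4)*(-7))*(-1) = ((4*(((½)*(-1 + 1)/1 - 1) - 4)²)*(-7))*(-1) = ((4*(((½)*1*0 - 1) - 4)²)*(-7))*(-1) = ((4*((0 - 1) - 4)²)*(-7))*(-1) = ((4*(-1 - 4)²)*(-7))*(-1) = ((4*(-5)²)*(-7))*(-1) = ((4*25)*(-7))*(-1) = (100*(-7))*(-1) = -700*(-1) = 700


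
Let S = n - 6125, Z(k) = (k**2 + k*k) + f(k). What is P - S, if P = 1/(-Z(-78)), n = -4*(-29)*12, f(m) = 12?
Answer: 57647939/12180 ≈ 4733.0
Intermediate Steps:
n = 1392 (n = 116*12 = 1392)
Z(k) = 12 + 2*k**2 (Z(k) = (k**2 + k*k) + 12 = (k**2 + k**2) + 12 = 2*k**2 + 12 = 12 + 2*k**2)
P = -1/12180 (P = 1/(-(12 + 2*(-78)**2)) = 1/(-(12 + 2*6084)) = 1/(-(12 + 12168)) = 1/(-1*12180) = 1/(-12180) = -1/12180 ≈ -8.2102e-5)
S = -4733 (S = 1392 - 6125 = -4733)
P - S = -1/12180 - 1*(-4733) = -1/12180 + 4733 = 57647939/12180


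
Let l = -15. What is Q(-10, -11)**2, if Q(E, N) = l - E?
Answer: 25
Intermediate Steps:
Q(E, N) = -15 - E
Q(-10, -11)**2 = (-15 - 1*(-10))**2 = (-15 + 10)**2 = (-5)**2 = 25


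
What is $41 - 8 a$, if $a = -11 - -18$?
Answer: $-15$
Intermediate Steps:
$a = 7$ ($a = -11 + 18 = 7$)
$41 - 8 a = 41 - 56 = -15$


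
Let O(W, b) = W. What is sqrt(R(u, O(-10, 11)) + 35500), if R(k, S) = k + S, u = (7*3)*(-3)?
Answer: 7*sqrt(723) ≈ 188.22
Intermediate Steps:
u = -63 (u = 21*(-3) = -63)
R(k, S) = S + k
sqrt(R(u, O(-10, 11)) + 35500) = sqrt((-10 - 63) + 35500) = sqrt(-73 + 35500) = sqrt(35427) = 7*sqrt(723)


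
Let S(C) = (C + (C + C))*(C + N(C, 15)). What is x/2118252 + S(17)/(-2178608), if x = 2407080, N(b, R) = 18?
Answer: 436691888735/384570062768 ≈ 1.1355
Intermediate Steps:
S(C) = 3*C*(18 + C) (S(C) = (C + (C + C))*(C + 18) = (C + 2*C)*(18 + C) = (3*C)*(18 + C) = 3*C*(18 + C))
x/2118252 + S(17)/(-2178608) = 2407080/2118252 + (3*17*(18 + 17))/(-2178608) = 2407080*(1/2118252) + (3*17*35)*(-1/2178608) = 200590/176521 + 1785*(-1/2178608) = 200590/176521 - 1785/2178608 = 436691888735/384570062768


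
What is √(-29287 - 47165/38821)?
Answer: 12*I*√306523550578/38821 ≈ 171.14*I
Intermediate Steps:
√(-29287 - 47165/38821) = √(-1136997792/38821) = 12*I*√306523550578/38821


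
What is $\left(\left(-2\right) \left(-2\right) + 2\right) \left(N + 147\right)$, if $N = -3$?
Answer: $864$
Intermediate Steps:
$\left(\left(-2\right) \left(-2\right) + 2\right) \left(N + 147\right) = \left(\left(-2\right) \left(-2\right) + 2\right) \left(-3 + 147\right) = \left(4 + 2\right) 144 = 6 \cdot 144 = 864$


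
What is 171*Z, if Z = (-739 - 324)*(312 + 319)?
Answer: -114698763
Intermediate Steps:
Z = -670753 (Z = -1063*631 = -670753)
171*Z = 171*(-670753) = -114698763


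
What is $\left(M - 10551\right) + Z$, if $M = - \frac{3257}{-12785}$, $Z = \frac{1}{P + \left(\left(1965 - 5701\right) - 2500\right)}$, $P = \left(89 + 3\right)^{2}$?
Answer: $- \frac{300537754599}{28484980} \approx -10551.0$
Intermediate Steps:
$P = 8464$ ($P = 92^{2} = 8464$)
$Z = \frac{1}{2228}$ ($Z = \frac{1}{8464 + \left(\left(1965 - 5701\right) - 2500\right)} = \frac{1}{8464 - 6236} = \frac{1}{2228} \approx 0.00044883$)
$M = \frac{3257}{12785}$ ($M = \left(-3257\right) \left(- \frac{1}{12785}\right) = \frac{3257}{12785} \approx 0.25475$)
$\left(M - 10551\right) + Z = \left(\frac{3257}{12785} - 10551\right) + \frac{1}{2228} = - \frac{134891278}{12785} + \frac{1}{2228} = - \frac{300537754599}{28484980}$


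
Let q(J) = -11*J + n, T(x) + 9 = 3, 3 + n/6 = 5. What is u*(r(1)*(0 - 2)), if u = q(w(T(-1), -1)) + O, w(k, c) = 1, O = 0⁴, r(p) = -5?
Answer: 10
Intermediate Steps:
n = 12 (n = -18 + 6*5 = -18 + 30 = 12)
T(x) = -6 (T(x) = -9 + 3 = -6)
O = 0
q(J) = 12 - 11*J (q(J) = -11*J + 12 = 12 - 11*J)
u = 1 (u = (12 - 11*1) + 0 = (12 - 11) + 0 = 1 + 0 = 1)
u*(r(1)*(0 - 2)) = 1*(-5*(0 - 2)) = 1*(-5*(-2)) = 1*10 = 10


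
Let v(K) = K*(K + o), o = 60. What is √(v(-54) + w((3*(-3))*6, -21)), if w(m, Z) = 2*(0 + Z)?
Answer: I*√366 ≈ 19.131*I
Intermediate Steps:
w(m, Z) = 2*Z
v(K) = K*(60 + K) (v(K) = K*(K + 60) = K*(60 + K))
√(v(-54) + w((3*(-3))*6, -21)) = √(-54*(60 - 54) + 2*(-21)) = √(-54*6 - 42) = √(-324 - 42) = √(-366) = I*√366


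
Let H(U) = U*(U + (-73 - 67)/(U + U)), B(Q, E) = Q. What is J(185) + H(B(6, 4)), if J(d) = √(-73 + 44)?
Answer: -34 + I*√29 ≈ -34.0 + 5.3852*I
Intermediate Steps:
J(d) = I*√29 (J(d) = √(-29) = I*√29)
H(U) = U*(U - 70/U) (H(U) = U*(U - 140*1/(2*U)) = U*(U - 70/U))
J(185) + H(B(6, 4)) = I*√29 + (-70 + 6²) = I*√29 + (-70 + 36) = I*√29 - 34 = -34 + I*√29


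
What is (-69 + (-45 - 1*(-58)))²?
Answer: 3136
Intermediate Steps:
(-69 + (-45 - 1*(-58)))² = (-69 + (-45 + 58))² = (-69 + 13)² = (-56)² = 3136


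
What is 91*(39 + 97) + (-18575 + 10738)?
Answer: 4539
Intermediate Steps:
91*(39 + 97) + (-18575 + 10738) = 91*136 - 7837 = 12376 - 7837 = 4539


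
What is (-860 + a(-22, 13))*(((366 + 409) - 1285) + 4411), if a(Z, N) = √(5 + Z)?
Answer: -3354860 + 3901*I*√17 ≈ -3.3549e+6 + 16084.0*I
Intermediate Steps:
(-860 + a(-22, 13))*(((366 + 409) - 1285) + 4411) = (-860 + √(5 - 22))*(((366 + 409) - 1285) + 4411) = (-860 + √(-17))*((775 - 1285) + 4411) = (-860 + I*√17)*(-510 + 4411) = (-860 + I*√17)*3901 = -3354860 + 3901*I*√17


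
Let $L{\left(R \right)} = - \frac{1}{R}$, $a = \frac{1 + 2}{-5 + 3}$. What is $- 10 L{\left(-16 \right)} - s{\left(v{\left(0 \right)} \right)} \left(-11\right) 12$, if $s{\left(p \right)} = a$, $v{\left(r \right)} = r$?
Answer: $- \frac{1589}{8} \approx -198.63$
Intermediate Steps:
$a = - \frac{3}{2}$ ($a = \frac{3}{-2} = 3 \left(- \frac{1}{2}\right) = - \frac{3}{2} \approx -1.5$)
$s{\left(p \right)} = - \frac{3}{2}$
$- 10 L{\left(-16 \right)} - s{\left(v{\left(0 \right)} \right)} \left(-11\right) 12 = - 10 \left(- \frac{1}{-16}\right) - \left(- \frac{3}{2}\right) \left(-11\right) 12 = - 10 \left(\left(-1\right) \left(- \frac{1}{16}\right)\right) - \frac{33}{2} \cdot 12 = \left(-10\right) \frac{1}{16} - 198 = - \frac{5}{8} - 198 = - \frac{1589}{8}$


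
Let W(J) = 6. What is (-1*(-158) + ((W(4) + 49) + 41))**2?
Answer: 64516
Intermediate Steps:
(-1*(-158) + ((W(4) + 49) + 41))**2 = (-1*(-158) + ((6 + 49) + 41))**2 = (158 + (55 + 41))**2 = (158 + 96)**2 = 254**2 = 64516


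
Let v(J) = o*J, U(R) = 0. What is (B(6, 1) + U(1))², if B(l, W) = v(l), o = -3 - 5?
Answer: 2304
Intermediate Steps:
o = -8
v(J) = -8*J
B(l, W) = -8*l
(B(6, 1) + U(1))² = (-8*6 + 0)² = (-48 + 0)² = (-48)² = 2304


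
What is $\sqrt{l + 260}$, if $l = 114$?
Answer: $\sqrt{374} \approx 19.339$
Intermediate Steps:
$\sqrt{l + 260} = \sqrt{114 + 260} = \sqrt{374}$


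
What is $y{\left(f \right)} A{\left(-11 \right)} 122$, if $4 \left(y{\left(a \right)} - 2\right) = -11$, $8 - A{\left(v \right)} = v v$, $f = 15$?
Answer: $\frac{20679}{2} \approx 10340.0$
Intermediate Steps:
$A{\left(v \right)} = 8 - v^{2}$ ($A{\left(v \right)} = 8 - v v = 8 - v^{2}$)
$y{\left(a \right)} = - \frac{3}{4}$ ($y{\left(a \right)} = 2 + \frac{1}{4} \left(-11\right) = 2 - \frac{11}{4} = - \frac{3}{4}$)
$y{\left(f \right)} A{\left(-11 \right)} 122 = - \frac{3 \left(8 - \left(-11\right)^{2}\right)}{4} \cdot 122 = - \frac{3 \left(8 - 121\right)}{4} \cdot 122 = \left(- \frac{3}{4}\right) \left(-113\right) 122 = \frac{339}{4} \cdot 122 = \frac{20679}{2}$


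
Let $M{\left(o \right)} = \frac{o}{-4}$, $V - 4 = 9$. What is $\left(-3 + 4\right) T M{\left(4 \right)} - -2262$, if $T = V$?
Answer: $2249$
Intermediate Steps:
$V = 13$ ($V = 4 + 9 = 13$)
$M{\left(o \right)} = - \frac{o}{4}$ ($M{\left(o \right)} = o \left(- \frac{1}{4}\right) = - \frac{o}{4}$)
$T = 13$
$\left(-3 + 4\right) T M{\left(4 \right)} - -2262 = \left(-3 + 4\right) 13 \left(\left(- \frac{1}{4}\right) 4\right) - -2262 = 1 \cdot 13 \left(-1\right) + 2262 = 13 \left(-1\right) + 2262 = -13 + 2262 = 2249$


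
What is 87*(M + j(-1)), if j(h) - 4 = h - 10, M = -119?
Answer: -10962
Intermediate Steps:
j(h) = -6 + h (j(h) = 4 + (h - 10) = 4 + (-10 + h) = -6 + h)
87*(M + j(-1)) = 87*(-119 + (-6 - 1)) = 87*(-119 - 7) = 87*(-126) = -10962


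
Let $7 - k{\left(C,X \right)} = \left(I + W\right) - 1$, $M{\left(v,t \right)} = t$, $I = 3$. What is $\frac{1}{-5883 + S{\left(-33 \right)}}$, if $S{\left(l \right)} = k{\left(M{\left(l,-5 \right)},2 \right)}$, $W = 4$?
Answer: $- \frac{1}{5882} \approx -0.00017001$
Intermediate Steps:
$k{\left(C,X \right)} = 1$ ($k{\left(C,X \right)} = 7 - \left(\left(3 + 4\right) - 1\right) = 7 - \left(7 - 1\right) = 7 - 6 = 1$)
$S{\left(l \right)} = 1$
$\frac{1}{-5883 + S{\left(-33 \right)}} = \frac{1}{-5883 + 1} = \frac{1}{-5882} = - \frac{1}{5882}$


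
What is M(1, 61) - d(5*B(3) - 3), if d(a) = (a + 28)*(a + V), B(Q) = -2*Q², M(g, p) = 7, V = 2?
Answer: -5908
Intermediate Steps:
d(a) = (2 + a)*(28 + a) (d(a) = (a + 28)*(a + 2) = (28 + a)*(2 + a) = (2 + a)*(28 + a))
M(1, 61) - d(5*B(3) - 3) = 7 - (56 + (5*(-2*3²) - 3)² + 30*(5*(-2*3²) - 3)) = 7 - (56 + (5*(-2*9) - 3)² + 30*(5*(-2*9) - 3)) = 7 - (56 + (5*(-18) - 3)² + 30*(5*(-18) - 3)) = 7 - (56 + (-90 - 3)² + 30*(-90 - 3)) = 7 - (56 + (-93)² + 30*(-93)) = 7 - (56 + 8649 - 2790) = 7 - 1*5915 = 7 - 5915 = -5908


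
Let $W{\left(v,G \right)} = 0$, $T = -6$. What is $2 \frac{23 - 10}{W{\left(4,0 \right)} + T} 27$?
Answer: $-117$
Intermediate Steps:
$2 \frac{23 - 10}{W{\left(4,0 \right)} + T} 27 = 2 \frac{23 - 10}{0 - 6} \cdot 27 = 2 \frac{13}{-6} \cdot 27 = 2 \cdot 13 \left(- \frac{1}{6}\right) 27 = 2 \left(- \frac{13}{6}\right) 27 = \left(- \frac{13}{3}\right) 27 = -117$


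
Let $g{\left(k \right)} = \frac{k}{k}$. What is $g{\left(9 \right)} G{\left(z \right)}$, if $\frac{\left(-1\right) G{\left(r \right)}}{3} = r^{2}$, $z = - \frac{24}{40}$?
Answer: $- \frac{27}{25} \approx -1.08$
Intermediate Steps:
$g{\left(k \right)} = 1$
$z = - \frac{3}{5}$ ($z = \left(-24\right) \frac{1}{40} = - \frac{3}{5} \approx -0.6$)
$G{\left(r \right)} = - 3 r^{2}$
$g{\left(9 \right)} G{\left(z \right)} = 1 \left(- 3 \left(- \frac{3}{5}\right)^{2}\right) = 1 \left(\left(-3\right) \frac{9}{25}\right) = 1 \left(- \frac{27}{25}\right) = - \frac{27}{25}$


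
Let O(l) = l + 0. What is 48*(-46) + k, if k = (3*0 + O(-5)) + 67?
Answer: -2146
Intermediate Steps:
O(l) = l
k = 62 (k = (3*0 - 5) + 67 = (0 - 5) + 67 = -5 + 67 = 62)
48*(-46) + k = 48*(-46) + 62 = -2208 + 62 = -2146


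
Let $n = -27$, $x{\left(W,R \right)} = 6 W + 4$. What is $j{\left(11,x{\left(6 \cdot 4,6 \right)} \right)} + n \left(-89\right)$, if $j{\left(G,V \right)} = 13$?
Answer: $2416$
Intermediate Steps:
$x{\left(W,R \right)} = 4 + 6 W$
$j{\left(11,x{\left(6 \cdot 4,6 \right)} \right)} + n \left(-89\right) = 13 - -2403 = 13 + 2403 = 2416$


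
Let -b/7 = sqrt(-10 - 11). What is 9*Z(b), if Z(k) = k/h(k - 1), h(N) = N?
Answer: 63*sqrt(21)/(-I + 7*sqrt(21)) ≈ 8.9913 + 0.28029*I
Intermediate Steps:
b = -7*I*sqrt(21) (b = -7*sqrt(-10 - 11) = -7*I*sqrt(21) ≈ -32.078*I)
Z(k) = k/(-1 + k) (Z(k) = k/(k - 1) = k/(-1 + k))
9*Z(b) = 9*((-7*I*sqrt(21))/(-1 - 7*I*sqrt(21))) = 9*(-7*I*sqrt(21)/(-1 - 7*I*sqrt(21))) = -63*I*sqrt(21)/(-1 - 7*I*sqrt(21))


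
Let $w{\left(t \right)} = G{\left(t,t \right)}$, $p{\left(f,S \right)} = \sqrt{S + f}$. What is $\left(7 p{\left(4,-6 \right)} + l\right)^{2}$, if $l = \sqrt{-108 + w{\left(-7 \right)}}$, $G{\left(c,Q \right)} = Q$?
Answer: $-213 - 14 \sqrt{230} \approx -425.32$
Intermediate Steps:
$w{\left(t \right)} = t$
$l = i \sqrt{115}$ ($l = \sqrt{-108 - 7} = \sqrt{-115} = i \sqrt{115} \approx 10.724 i$)
$\left(7 p{\left(4,-6 \right)} + l\right)^{2} = \left(7 \sqrt{-6 + 4} + i \sqrt{115}\right)^{2} = \left(7 \sqrt{-2} + i \sqrt{115}\right)^{2} = \left(7 i \sqrt{2} + i \sqrt{115}\right)^{2} = \left(i \sqrt{115} + 7 i \sqrt{2}\right)^{2}$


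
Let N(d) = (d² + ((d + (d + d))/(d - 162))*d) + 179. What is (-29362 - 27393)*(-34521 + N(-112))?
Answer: 170556834210/137 ≈ 1.2449e+9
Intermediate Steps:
N(d) = 179 + d² + 3*d²/(-162 + d) (N(d) = (d² + ((d + 2*d)/(-162 + d))*d) + 179 = (d² + ((3*d)/(-162 + d))*d) + 179 = (d² + (3*d/(-162 + d))*d) + 179 = (d² + 3*d²/(-162 + d)) + 179 = 179 + d² + 3*d²/(-162 + d))
(-29362 - 27393)*(-34521 + N(-112)) = (-29362 - 27393)*(-34521 + (-28998 + (-112)³ - 159*(-112)² + 179*(-112))/(-162 - 112)) = -56755*(-34521 + (-28998 - 1404928 - 159*12544 - 20048)/(-274)) = -56755*(-34521 - (-28998 - 1404928 - 1994496 - 20048)/274) = -56755*(-34521 - 1/274*(-3448470)) = -56755*(-34521 + 1724235/137) = -56755*(-3005142/137) = 170556834210/137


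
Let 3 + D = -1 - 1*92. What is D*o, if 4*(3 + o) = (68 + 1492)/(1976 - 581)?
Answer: 8096/31 ≈ 261.16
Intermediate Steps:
o = -253/93 (o = -3 + ((68 + 1492)/(1976 - 581))/4 = -3 + (1560/1395)/4 = -3 + (1560*(1/1395))/4 = -3 + (1/4)*(104/93) = -3 + 26/93 = -253/93 ≈ -2.7204)
D = -96 (D = -3 + (-1 - 1*92) = -3 + (-1 - 92) = -3 - 93 = -96)
D*o = -96*(-253/93) = 8096/31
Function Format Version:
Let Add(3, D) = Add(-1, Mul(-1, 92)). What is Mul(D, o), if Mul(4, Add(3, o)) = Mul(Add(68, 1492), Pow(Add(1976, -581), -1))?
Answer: Rational(8096, 31) ≈ 261.16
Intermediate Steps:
o = Rational(-253, 93) (o = Add(-3, Mul(Rational(1, 4), Mul(Add(68, 1492), Pow(Add(1976, -581), -1)))) = Add(-3, Mul(Rational(1, 4), Mul(1560, Pow(1395, -1)))) = Add(-3, Mul(Rational(1, 4), Mul(1560, Rational(1, 1395)))) = Add(-3, Mul(Rational(1, 4), Rational(104, 93))) = Add(-3, Rational(26, 93)) = Rational(-253, 93) ≈ -2.7204)
D = -96 (D = Add(-3, Add(-1, Mul(-1, 92))) = Add(-3, Add(-1, -92)) = Add(-3, -93) = -96)
Mul(D, o) = Mul(-96, Rational(-253, 93)) = Rational(8096, 31)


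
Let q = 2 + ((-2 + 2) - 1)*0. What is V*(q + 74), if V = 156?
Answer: 11856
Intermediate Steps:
q = 2 (q = 2 + (0 - 1)*0 = 2 - 1*0 = 2 + 0 = 2)
V*(q + 74) = 156*(2 + 74) = 156*76 = 11856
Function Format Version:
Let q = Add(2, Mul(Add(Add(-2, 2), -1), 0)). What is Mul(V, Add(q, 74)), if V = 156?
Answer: 11856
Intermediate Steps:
q = 2 (q = Add(2, Mul(Add(0, -1), 0)) = Add(2, Mul(-1, 0)) = Add(2, 0) = 2)
Mul(V, Add(q, 74)) = Mul(156, Add(2, 74)) = Mul(156, 76) = 11856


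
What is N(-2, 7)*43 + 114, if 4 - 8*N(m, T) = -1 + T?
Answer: 413/4 ≈ 103.25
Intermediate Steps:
N(m, T) = 5/8 - T/8 (N(m, T) = ½ - (-1 + T)/8 = ½ + (⅛ - T/8) = 5/8 - T/8)
N(-2, 7)*43 + 114 = (5/8 - ⅛*7)*43 + 114 = (5/8 - 7/8)*43 + 114 = -¼*43 + 114 = -43/4 + 114 = 413/4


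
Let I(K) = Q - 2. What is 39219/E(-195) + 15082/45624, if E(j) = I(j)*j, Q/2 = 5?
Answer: -73574989/2965560 ≈ -24.810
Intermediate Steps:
Q = 10 (Q = 2*5 = 10)
I(K) = 8 (I(K) = 10 - 2 = 8)
E(j) = 8*j
39219/E(-195) + 15082/45624 = 39219/((8*(-195))) + 15082/45624 = 39219/(-1560) + 15082*(1/45624) = 39219*(-1/1560) + 7541/22812 = -13073/520 + 7541/22812 = -73574989/2965560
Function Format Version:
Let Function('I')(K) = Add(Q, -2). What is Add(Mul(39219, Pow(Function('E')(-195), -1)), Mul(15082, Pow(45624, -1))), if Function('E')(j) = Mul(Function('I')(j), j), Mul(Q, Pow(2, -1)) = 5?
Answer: Rational(-73574989, 2965560) ≈ -24.810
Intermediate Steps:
Q = 10 (Q = Mul(2, 5) = 10)
Function('I')(K) = 8 (Function('I')(K) = Add(10, -2) = 8)
Function('E')(j) = Mul(8, j)
Add(Mul(39219, Pow(Function('E')(-195), -1)), Mul(15082, Pow(45624, -1))) = Add(Mul(39219, Pow(Mul(8, -195), -1)), Mul(15082, Pow(45624, -1))) = Add(Mul(39219, Pow(-1560, -1)), Mul(15082, Rational(1, 45624))) = Add(Mul(39219, Rational(-1, 1560)), Rational(7541, 22812)) = Add(Rational(-13073, 520), Rational(7541, 22812)) = Rational(-73574989, 2965560)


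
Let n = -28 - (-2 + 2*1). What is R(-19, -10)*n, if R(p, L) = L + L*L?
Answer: -2520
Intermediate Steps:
R(p, L) = L + L**2
n = -28 (n = -28 - (-2 + 2) = -28 - 1*0 = -28 + 0 = -28)
R(-19, -10)*n = -10*(1 - 10)*(-28) = -10*(-9)*(-28) = 90*(-28) = -2520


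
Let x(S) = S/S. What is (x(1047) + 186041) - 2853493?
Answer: -2667451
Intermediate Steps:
x(S) = 1
(x(1047) + 186041) - 2853493 = (1 + 186041) - 2853493 = 186042 - 2853493 = -2667451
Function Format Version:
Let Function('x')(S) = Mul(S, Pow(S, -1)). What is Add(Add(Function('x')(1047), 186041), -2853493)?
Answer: -2667451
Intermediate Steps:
Function('x')(S) = 1
Add(Add(Function('x')(1047), 186041), -2853493) = Add(Add(1, 186041), -2853493) = Add(186042, -2853493) = -2667451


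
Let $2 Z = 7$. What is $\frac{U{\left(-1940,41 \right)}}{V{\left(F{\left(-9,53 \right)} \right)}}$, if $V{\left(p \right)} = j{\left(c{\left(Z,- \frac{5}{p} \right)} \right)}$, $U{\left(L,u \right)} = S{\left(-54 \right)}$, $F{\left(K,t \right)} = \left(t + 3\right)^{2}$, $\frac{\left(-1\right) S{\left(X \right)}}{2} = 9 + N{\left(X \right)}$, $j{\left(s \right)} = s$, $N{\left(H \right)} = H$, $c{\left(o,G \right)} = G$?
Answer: $-56448$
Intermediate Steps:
$Z = \frac{7}{2}$ ($Z = \frac{1}{2} \cdot 7 = \frac{7}{2} \approx 3.5$)
$S{\left(X \right)} = -18 - 2 X$ ($S{\left(X \right)} = - 2 \left(9 + X\right) = -18 - 2 X$)
$F{\left(K,t \right)} = \left(3 + t\right)^{2}$
$U{\left(L,u \right)} = 90$ ($U{\left(L,u \right)} = -18 - -108 = -18 + 108 = 90$)
$V{\left(p \right)} = - \frac{5}{p}$
$\frac{U{\left(-1940,41 \right)}}{V{\left(F{\left(-9,53 \right)} \right)}} = \frac{90}{\left(-5\right) \frac{1}{\left(3 + 53\right)^{2}}} = \frac{90}{\left(-5\right) \frac{1}{56^{2}}} = \frac{90}{\left(-5\right) \frac{1}{3136}} = \frac{90}{- \frac{5}{3136}} = 90 \left(- \frac{3136}{5}\right) = -56448$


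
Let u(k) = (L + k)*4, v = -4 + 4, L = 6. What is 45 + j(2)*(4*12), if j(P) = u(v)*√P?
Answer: 45 + 1152*√2 ≈ 1674.2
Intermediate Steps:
v = 0
u(k) = 24 + 4*k (u(k) = (6 + k)*4 = 24 + 4*k)
j(P) = 24*√P (j(P) = (24 + 4*0)*√P = (24 + 0)*√P = 24*√P)
45 + j(2)*(4*12) = 45 + (24*√2)*(4*12) = 45 + (24*√2)*48 = 45 + 1152*√2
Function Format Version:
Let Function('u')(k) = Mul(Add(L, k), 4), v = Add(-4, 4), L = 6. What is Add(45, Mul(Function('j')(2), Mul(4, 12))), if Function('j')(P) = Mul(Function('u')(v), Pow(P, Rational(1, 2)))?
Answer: Add(45, Mul(1152, Pow(2, Rational(1, 2)))) ≈ 1674.2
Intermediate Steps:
v = 0
Function('u')(k) = Add(24, Mul(4, k)) (Function('u')(k) = Mul(Add(6, k), 4) = Add(24, Mul(4, k)))
Function('j')(P) = Mul(24, Pow(P, Rational(1, 2))) (Function('j')(P) = Mul(Add(24, Mul(4, 0)), Pow(P, Rational(1, 2))) = Mul(Add(24, 0), Pow(P, Rational(1, 2))) = Mul(24, Pow(P, Rational(1, 2))))
Add(45, Mul(Function('j')(2), Mul(4, 12))) = Add(45, Mul(Mul(24, Pow(2, Rational(1, 2))), Mul(4, 12))) = Add(45, Mul(Mul(24, Pow(2, Rational(1, 2))), 48)) = Add(45, Mul(1152, Pow(2, Rational(1, 2))))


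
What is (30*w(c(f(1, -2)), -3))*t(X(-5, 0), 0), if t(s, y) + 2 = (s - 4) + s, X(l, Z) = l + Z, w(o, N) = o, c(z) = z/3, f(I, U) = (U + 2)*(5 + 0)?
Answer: 0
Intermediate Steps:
f(I, U) = 10 + 5*U (f(I, U) = (2 + U)*5 = 10 + 5*U)
c(z) = z/3 (c(z) = z*(⅓) = z/3)
X(l, Z) = Z + l
t(s, y) = -6 + 2*s (t(s, y) = -2 + ((s - 4) + s) = -2 + ((-4 + s) + s) = -2 + (-4 + 2*s) = -6 + 2*s)
(30*w(c(f(1, -2)), -3))*t(X(-5, 0), 0) = (30*((10 + 5*(-2))/3))*(-6 + 2*(0 - 5)) = (30*((10 - 10)/3))*(-6 + 2*(-5)) = (30*((⅓)*0))*(-6 - 10) = (30*0)*(-16) = 0*(-16) = 0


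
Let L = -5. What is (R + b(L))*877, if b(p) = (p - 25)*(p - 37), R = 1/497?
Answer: 549195817/497 ≈ 1.1050e+6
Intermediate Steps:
R = 1/497 ≈ 0.0020121
b(p) = (-37 + p)*(-25 + p) (b(p) = (-25 + p)*(-37 + p) = (-37 + p)*(-25 + p))
(R + b(L))*877 = (1/497 + (925 + (-5)² - 62*(-5)))*877 = (1/497 + (925 + 25 + 310))*877 = (1/497 + 1260)*877 = (626221/497)*877 = 549195817/497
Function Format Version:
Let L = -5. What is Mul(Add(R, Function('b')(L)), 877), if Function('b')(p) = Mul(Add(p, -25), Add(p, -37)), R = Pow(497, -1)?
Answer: Rational(549195817, 497) ≈ 1.1050e+6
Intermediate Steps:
R = Rational(1, 497) ≈ 0.0020121
Function('b')(p) = Mul(Add(-37, p), Add(-25, p)) (Function('b')(p) = Mul(Add(-25, p), Add(-37, p)) = Mul(Add(-37, p), Add(-25, p)))
Mul(Add(R, Function('b')(L)), 877) = Mul(Add(Rational(1, 497), Add(925, Pow(-5, 2), Mul(-62, -5))), 877) = Mul(Add(Rational(1, 497), Add(925, 25, 310)), 877) = Mul(Add(Rational(1, 497), 1260), 877) = Mul(Rational(626221, 497), 877) = Rational(549195817, 497)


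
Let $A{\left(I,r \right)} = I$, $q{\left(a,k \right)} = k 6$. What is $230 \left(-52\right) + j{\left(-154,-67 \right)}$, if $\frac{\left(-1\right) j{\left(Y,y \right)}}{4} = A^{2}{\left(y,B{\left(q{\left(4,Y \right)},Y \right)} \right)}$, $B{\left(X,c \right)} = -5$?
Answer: $-29916$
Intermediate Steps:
$q{\left(a,k \right)} = 6 k$
$j{\left(Y,y \right)} = - 4 y^{2}$
$230 \left(-52\right) + j{\left(-154,-67 \right)} = 230 \left(-52\right) - 4 \left(-67\right)^{2} = -11960 - 17956 = -29916$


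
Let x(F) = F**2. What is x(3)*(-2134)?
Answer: -19206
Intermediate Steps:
x(3)*(-2134) = 3**2*(-2134) = 9*(-2134) = -19206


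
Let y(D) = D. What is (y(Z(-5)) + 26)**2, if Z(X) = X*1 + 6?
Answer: 729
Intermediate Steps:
Z(X) = 6 + X (Z(X) = X + 6 = 6 + X)
(y(Z(-5)) + 26)**2 = ((6 - 5) + 26)**2 = (1 + 26)**2 = 27**2 = 729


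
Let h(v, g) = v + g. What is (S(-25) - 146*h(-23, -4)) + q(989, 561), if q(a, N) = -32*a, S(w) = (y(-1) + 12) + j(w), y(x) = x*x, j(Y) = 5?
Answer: -27688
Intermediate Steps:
y(x) = x²
S(w) = 18 (S(w) = ((-1)² + 12) + 5 = (1 + 12) + 5 = 13 + 5 = 18)
h(v, g) = g + v
(S(-25) - 146*h(-23, -4)) + q(989, 561) = (18 - 146*(-4 - 23)) - 32*989 = (18 - 146*(-27)) - 31648 = (18 + 3942) - 31648 = 3960 - 31648 = -27688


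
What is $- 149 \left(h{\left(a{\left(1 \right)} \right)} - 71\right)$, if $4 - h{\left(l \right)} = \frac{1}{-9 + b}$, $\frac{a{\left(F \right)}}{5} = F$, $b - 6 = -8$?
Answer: $\frac{109664}{11} \approx 9969.5$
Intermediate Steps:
$b = -2$ ($b = 6 - 8 = -2$)
$a{\left(F \right)} = 5 F$
$h{\left(l \right)} = \frac{45}{11}$ ($h{\left(l \right)} = 4 - \frac{1}{-9 - 2} = 4 - \frac{1}{-11} = 4 - - \frac{1}{11} = 4 + \frac{1}{11} = \frac{45}{11}$)
$- 149 \left(h{\left(a{\left(1 \right)} \right)} - 71\right) = - 149 \left(\frac{45}{11} - 71\right) = \left(-149\right) \left(- \frac{736}{11}\right) = \frac{109664}{11}$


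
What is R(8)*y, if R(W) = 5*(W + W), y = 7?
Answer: 560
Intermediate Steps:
R(W) = 10*W (R(W) = 5*(2*W) = 10*W)
R(8)*y = (10*8)*7 = 80*7 = 560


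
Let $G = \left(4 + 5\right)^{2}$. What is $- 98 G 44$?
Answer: $-349272$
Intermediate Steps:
$G = 81$ ($G = 9^{2} = 81$)
$- 98 G 44 = \left(-98\right) 81 \cdot 44 = \left(-7938\right) 44 = -349272$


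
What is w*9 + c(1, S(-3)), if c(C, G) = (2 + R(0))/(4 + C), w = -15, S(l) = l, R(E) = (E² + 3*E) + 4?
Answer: -669/5 ≈ -133.80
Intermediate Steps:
R(E) = 4 + E² + 3*E
c(C, G) = 6/(4 + C) (c(C, G) = (2 + (4 + 0² + 3*0))/(4 + C) = (2 + (4 + 0 + 0))/(4 + C) = (2 + 4)/(4 + C) = 6/(4 + C))
w*9 + c(1, S(-3)) = -15*9 + 6/(4 + 1) = -135 + 6/5 = -669/5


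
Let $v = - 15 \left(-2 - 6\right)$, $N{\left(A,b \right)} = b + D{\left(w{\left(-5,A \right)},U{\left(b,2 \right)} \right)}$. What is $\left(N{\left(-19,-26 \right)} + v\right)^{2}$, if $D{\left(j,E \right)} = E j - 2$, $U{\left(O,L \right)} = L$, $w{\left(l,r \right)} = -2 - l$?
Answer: $9604$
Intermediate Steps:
$D{\left(j,E \right)} = -2 + E j$
$N{\left(A,b \right)} = 4 + b$ ($N{\left(A,b \right)} = b - \left(2 - 2 \left(-2 - -5\right)\right) = b - \left(2 - 2 \left(-2 + 5\right)\right) = b + \left(-2 + 2 \cdot 3\right) = b + \left(-2 + 6\right) = b + 4 = 4 + b$)
$v = 120$ ($v = \left(-15\right) \left(-8\right) = 120$)
$\left(N{\left(-19,-26 \right)} + v\right)^{2} = \left(\left(4 - 26\right) + 120\right)^{2} = \left(-22 + 120\right)^{2} = 98^{2} = 9604$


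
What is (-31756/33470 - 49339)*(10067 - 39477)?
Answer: 4856791180926/3347 ≈ 1.4511e+9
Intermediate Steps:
(-31756/33470 - 49339)*(10067 - 39477) = (-31756*1/33470 - 49339)*(-29410) = (-15878/16735 - 49339)*(-29410) = -825704043/16735*(-29410) = 4856791180926/3347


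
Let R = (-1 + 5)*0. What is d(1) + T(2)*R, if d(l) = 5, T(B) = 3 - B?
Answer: 5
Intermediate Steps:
R = 0 (R = 4*0 = 0)
d(1) + T(2)*R = 5 + (3 - 1*2)*0 = 5 + (3 - 2)*0 = 5 + 1*0 = 5 + 0 = 5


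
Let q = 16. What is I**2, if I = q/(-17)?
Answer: 256/289 ≈ 0.88581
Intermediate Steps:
I = -16/17 (I = 16/(-17) = 16*(-1/17) = -16/17 ≈ -0.94118)
I**2 = (-16/17)**2 = 256/289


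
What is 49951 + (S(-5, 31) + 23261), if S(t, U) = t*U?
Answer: 73057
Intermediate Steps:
S(t, U) = U*t
49951 + (S(-5, 31) + 23261) = 49951 + (31*(-5) + 23261) = 49951 + (-155 + 23261) = 49951 + 23106 = 73057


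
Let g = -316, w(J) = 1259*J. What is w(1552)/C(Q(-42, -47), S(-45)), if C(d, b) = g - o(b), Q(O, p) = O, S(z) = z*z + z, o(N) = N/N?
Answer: -1953968/317 ≈ -6163.9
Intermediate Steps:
o(N) = 1
S(z) = z + z**2 (S(z) = z**2 + z = z + z**2)
C(d, b) = -317 (C(d, b) = -316 - 1*1 = -316 - 1 = -317)
w(1552)/C(Q(-42, -47), S(-45)) = (1259*1552)/(-317) = 1953968*(-1/317) = -1953968/317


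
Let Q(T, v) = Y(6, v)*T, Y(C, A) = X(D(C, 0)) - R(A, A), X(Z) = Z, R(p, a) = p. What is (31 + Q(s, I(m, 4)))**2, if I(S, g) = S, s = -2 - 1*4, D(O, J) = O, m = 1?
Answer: 1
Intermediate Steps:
s = -6 (s = -2 - 4 = -6)
Y(C, A) = C - A
Q(T, v) = T*(6 - v) (Q(T, v) = (6 - v)*T = T*(6 - v))
(31 + Q(s, I(m, 4)))**2 = (31 - 6*(6 - 1*1))**2 = (31 - 6*(6 - 1))**2 = (31 - 6*5)**2 = (31 - 30)**2 = 1**2 = 1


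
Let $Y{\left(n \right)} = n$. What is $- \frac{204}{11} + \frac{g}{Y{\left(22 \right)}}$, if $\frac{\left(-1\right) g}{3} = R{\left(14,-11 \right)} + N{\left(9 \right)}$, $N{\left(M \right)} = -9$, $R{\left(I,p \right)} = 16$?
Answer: $- \frac{39}{2} \approx -19.5$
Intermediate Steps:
$g = -21$ ($g = - 3 \left(16 - 9\right) = \left(-3\right) 7 = -21$)
$- \frac{204}{11} + \frac{g}{Y{\left(22 \right)}} = - \frac{204}{11} - \frac{21}{22} = - \frac{39}{2}$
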